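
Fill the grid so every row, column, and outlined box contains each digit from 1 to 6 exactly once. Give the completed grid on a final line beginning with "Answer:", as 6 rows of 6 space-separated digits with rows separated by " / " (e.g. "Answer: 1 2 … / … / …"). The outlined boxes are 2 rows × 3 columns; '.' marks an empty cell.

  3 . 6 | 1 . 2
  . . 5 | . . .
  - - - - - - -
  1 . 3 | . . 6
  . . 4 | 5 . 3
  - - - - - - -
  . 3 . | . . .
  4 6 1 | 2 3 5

Step 1. [r2c6∈{4}] r2c6 has the single candidate 4, so r2c6=4.
Step 2. [r4c2∈{2}] r4c2 is down to just 2 ⇒ r4c2=2.
Step 3. [r3c4∈{4}] r3c4's peers cover all but 4 ⇒ r3c4=4.
Step 4. [r2c5∈{6}] r2c5's peers cover all but 6. So r2c5=6.
Step 5. [r5c5∈{1,4}] across row 5, 4 lands solely at r5c5 ⇒ r5c5=4.
Step 6. [r5c1∈{2,5}] across row 5, 5 lands solely at r5c1, so r5c1=5.
Step 7. [r2c4∈{3}] only 3 remains possible at r2c4, so r2c4=3.
Step 8. [r1c5∈{5}] r1c5 is down to just 5 ⇒ r1c5=5.
Step 9. [r4c1∈{6}] only 6 remains possible at r4c1, so r4c1=6.
Step 10. [r5c4∈{6}] r5c4 has the single candidate 6, so r5c4=6.
Step 11. [r3c2∈{5}] nothing but 5 survives at r3c2. So r3c2=5.
Step 12. [r5c3∈{2}] r5c3 is down to just 2 ⇒ r5c3=2.
Step 13. [r1c2∈{4}] nothing but 4 survives at r1c2 ⇒ r1c2=4.
Step 14. [r5c6∈{1}] r5c6 has the single candidate 1, so r5c6=1.
Step 15. [r4c5∈{1}] r4c5's peers cover all but 1 ⇒ r4c5=1.
Step 16. [r3c5∈{2}] r3c5's peers cover all but 2 ⇒ r3c5=2.
Step 17. [r2c2∈{1}] r2c2 is down to just 1, so r2c2=1.
Step 18. [r2c1∈{2}] r2c1 is down to just 2 ⇒ r2c1=2.

Answer: 3 4 6 1 5 2 / 2 1 5 3 6 4 / 1 5 3 4 2 6 / 6 2 4 5 1 3 / 5 3 2 6 4 1 / 4 6 1 2 3 5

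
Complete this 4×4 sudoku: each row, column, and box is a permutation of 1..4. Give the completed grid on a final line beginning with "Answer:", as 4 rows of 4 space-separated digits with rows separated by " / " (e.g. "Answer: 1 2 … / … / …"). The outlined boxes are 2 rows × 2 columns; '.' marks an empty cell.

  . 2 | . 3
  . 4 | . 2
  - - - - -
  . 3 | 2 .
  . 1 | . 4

Step 1. [r1c1∈{1}] r1c1's peers cover all but 1 ⇒ r1c1=1.
Step 2. [r2c3∈{1}] nothing but 1 survives at r2c3 ⇒ r2c3=1.
Step 3. [r2c1∈{3}] r2c1 has the single candidate 3. So r2c1=3.
Step 4. [r4c1∈{2}] r4c1's peers cover all but 2 ⇒ r4c1=2.
Step 5. [r3c4∈{1}] only 1 remains possible at r3c4 ⇒ r3c4=1.
Step 6. [r3c1∈{4}] r3c1's peers cover all but 4, so r3c1=4.
Step 7. [r4c3∈{3}] r4c3's peers cover all but 3 ⇒ r4c3=3.
Step 8. [r1c3∈{4}] r1c3 is down to just 4 ⇒ r1c3=4.

Answer: 1 2 4 3 / 3 4 1 2 / 4 3 2 1 / 2 1 3 4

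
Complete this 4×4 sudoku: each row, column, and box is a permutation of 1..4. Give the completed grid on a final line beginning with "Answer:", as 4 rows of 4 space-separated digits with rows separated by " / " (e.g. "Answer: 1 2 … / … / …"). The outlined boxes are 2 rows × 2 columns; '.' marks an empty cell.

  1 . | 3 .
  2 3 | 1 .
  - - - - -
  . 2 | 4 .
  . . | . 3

Step 1. [r1c2∈{4}] r1c2 has the single candidate 4, so r1c2=4.
Step 2. [r4c2∈{1}] nothing but 1 survives at r4c2, so r4c2=1.
Step 3. [r1c4∈{2}] only 2 remains possible at r1c4, so r1c4=2.
Step 4. [r4c3∈{2}] r4c3's peers cover all but 2 ⇒ r4c3=2.
Step 5. [r2c4∈{4}] r2c4's peers cover all but 4 ⇒ r2c4=4.
Step 6. [r3c4∈{1}] r3c4 is down to just 1 ⇒ r3c4=1.
Step 7. [r4c1∈{4}] only 4 remains possible at r4c1. So r4c1=4.
Step 8. [r3c1∈{3}] nothing but 3 survives at r3c1 ⇒ r3c1=3.

Answer: 1 4 3 2 / 2 3 1 4 / 3 2 4 1 / 4 1 2 3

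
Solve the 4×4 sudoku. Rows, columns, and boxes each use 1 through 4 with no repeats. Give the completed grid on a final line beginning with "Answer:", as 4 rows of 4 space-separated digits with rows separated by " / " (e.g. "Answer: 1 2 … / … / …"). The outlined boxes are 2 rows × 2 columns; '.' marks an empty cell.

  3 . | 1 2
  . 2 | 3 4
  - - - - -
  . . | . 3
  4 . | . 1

Step 1. [r3c1∈{1,2}] across col 1, 2 lands solely at r3c1, so r3c1=2.
Step 2. [r2c1∈{1}] r2c1's peers cover all but 1, so r2c1=1.
Step 3. [r3c2∈{1}] r3c2's peers cover all but 1 ⇒ r3c2=1.
Step 4. [r1c2∈{4}] r1c2 has the single candidate 4. So r1c2=4.
Step 5. [r4c3∈{2}] r4c3 has the single candidate 2 ⇒ r4c3=2.
Step 6. [r4c2∈{3}] nothing but 3 survives at r4c2. So r4c2=3.
Step 7. [r3c3∈{4}] r3c3 is down to just 4 ⇒ r3c3=4.

Answer: 3 4 1 2 / 1 2 3 4 / 2 1 4 3 / 4 3 2 1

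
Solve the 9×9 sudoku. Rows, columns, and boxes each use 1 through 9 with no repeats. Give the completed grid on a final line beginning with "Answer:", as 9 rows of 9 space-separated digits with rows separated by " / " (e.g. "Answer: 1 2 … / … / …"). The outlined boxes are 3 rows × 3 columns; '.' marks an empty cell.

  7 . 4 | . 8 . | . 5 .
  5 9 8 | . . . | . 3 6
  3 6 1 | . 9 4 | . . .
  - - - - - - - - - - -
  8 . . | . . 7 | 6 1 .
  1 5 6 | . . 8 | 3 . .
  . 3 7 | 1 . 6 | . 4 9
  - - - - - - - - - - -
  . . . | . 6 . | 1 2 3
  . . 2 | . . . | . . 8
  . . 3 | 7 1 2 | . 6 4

Step 1. [r2c4∈{2}] r2c4's peers cover all but 2. So r2c4=2.
Step 2. [r8c8∈{7,9}] r8c8 is the only open cell in col 8 admitting 9, so r8c8=9.
Step 3. [r4c2∈{2,4}] in box 4, 4 fits only at r4c2. So r4c2=4.
Step 4. [r4c9∈{2,5}] in col 9, 5 fits only at r4c9 ⇒ r4c9=5.
Step 5. [r7c4∈{4,5,8,9}] 8 has one home in col 4: r7c4 ⇒ r7c4=8.
Step 6. [r8c7∈{5,7}] across box 9, 7 lands solely at r8c7 ⇒ r8c7=7.
Step 7. [r4c5∈{2,3}] r4c5 is the only open cell in row 4 admitting 2, so r4c5=2.
Step 8. [r5c9∈{2,7}] across row 5, 2 lands solely at r5c9, so r5c9=2.
Step 9. [r8c5∈{3,4,5}] col 5 places 3 nowhere but r8c5, so r8c5=3.
Step 10. [r8c4∈{4,5}] 4 has one home in box 8: r8c4, so r8c4=4.
Step 11. [r7c6∈{5,9}] across col 6, 9 lands solely at r7c6, so r7c6=9.
Step 12. [r4c4∈{3,9}] 3 has one home in row 4: r4c4 ⇒ r4c4=3.
Step 13. [r3c8∈{7,8}] across col 8, 8 lands solely at r3c8, so r3c8=8.
Step 14. [r1c9∈{1}] nothing but 1 survives at r1c9. So r1c9=1.
Step 15. [r1c7∈{2,9}] 9 has one home in row 1: r1c7. So r1c7=9.
Step 16. [r5c5∈{4}] r5c5 is down to just 4, so r5c5=4.
Step 17. [r3c7∈{2}] only 2 remains possible at r3c7. So r3c7=2.
Step 18. [r1c4∈{6}] nothing but 6 survives at r1c4, so r1c4=6.
Step 19. [r1c2∈{2}] nothing but 2 survives at r1c2 ⇒ r1c2=2.
Step 20. [r3c9∈{7}] r3c9's peers cover all but 7 ⇒ r3c9=7.
Step 21. [r9c1∈{9}] nothing but 9 survives at r9c1 ⇒ r9c1=9.
Step 22. [r7c1∈{4}] nothing but 4 survives at r7c1 ⇒ r7c1=4.
Step 23. [r2c6∈{1}] r2c6 has the single candidate 1, so r2c6=1.
Step 24. [r9c7∈{5}] r9c7 has the single candidate 5. So r9c7=5.
Step 25. [r1c6∈{3}] r1c6 has the single candidate 3. So r1c6=3.
Step 26. [r4c3∈{9}] r4c3 is down to just 9, so r4c3=9.
Step 27. [r6c1∈{2}] r6c1's peers cover all but 2. So r6c1=2.
Step 28. [r5c4∈{9}] r5c4 is down to just 9 ⇒ r5c4=9.
Step 29. [r5c8∈{7}] nothing but 7 survives at r5c8, so r5c8=7.
Step 30. [r8c1∈{6}] r8c1's peers cover all but 6, so r8c1=6.
Step 31. [r6c5∈{5}] nothing but 5 survives at r6c5, so r6c5=5.
Step 32. [r2c5∈{7}] r2c5's peers cover all but 7 ⇒ r2c5=7.
Step 33. [r2c7∈{4}] nothing but 4 survives at r2c7. So r2c7=4.
Step 34. [r6c7∈{8}] r6c7 has the single candidate 8, so r6c7=8.
Step 35. [r7c2∈{7}] only 7 remains possible at r7c2. So r7c2=7.
Step 36. [r9c2∈{8}] only 8 remains possible at r9c2. So r9c2=8.
Step 37. [r8c2∈{1}] only 1 remains possible at r8c2 ⇒ r8c2=1.
Step 38. [r8c6∈{5}] r8c6's peers cover all but 5, so r8c6=5.
Step 39. [r3c4∈{5}] r3c4 has the single candidate 5, so r3c4=5.
Step 40. [r7c3∈{5}] r7c3's peers cover all but 5. So r7c3=5.

Answer: 7 2 4 6 8 3 9 5 1 / 5 9 8 2 7 1 4 3 6 / 3 6 1 5 9 4 2 8 7 / 8 4 9 3 2 7 6 1 5 / 1 5 6 9 4 8 3 7 2 / 2 3 7 1 5 6 8 4 9 / 4 7 5 8 6 9 1 2 3 / 6 1 2 4 3 5 7 9 8 / 9 8 3 7 1 2 5 6 4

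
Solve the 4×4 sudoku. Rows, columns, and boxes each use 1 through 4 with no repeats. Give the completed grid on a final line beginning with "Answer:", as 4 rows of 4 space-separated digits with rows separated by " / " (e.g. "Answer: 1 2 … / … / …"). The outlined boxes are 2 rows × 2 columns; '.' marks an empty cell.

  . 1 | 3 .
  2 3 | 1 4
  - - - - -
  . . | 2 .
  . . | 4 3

Step 1. [r3c1∈{1,3,4}] r3c1 is the only open cell in row 3 admitting 3 ⇒ r3c1=3.
Step 2. [r3c2∈{4}] r3c2's peers cover all but 4, so r3c2=4.
Step 3. [r4c1∈{1}] r4c1 has the single candidate 1, so r4c1=1.
Step 4. [r4c2∈{2}] r4c2 is down to just 2 ⇒ r4c2=2.
Step 5. [r3c4∈{1}] r3c4 is down to just 1. So r3c4=1.
Step 6. [r1c4∈{2}] nothing but 2 survives at r1c4, so r1c4=2.
Step 7. [r1c1∈{4}] only 4 remains possible at r1c1, so r1c1=4.

Answer: 4 1 3 2 / 2 3 1 4 / 3 4 2 1 / 1 2 4 3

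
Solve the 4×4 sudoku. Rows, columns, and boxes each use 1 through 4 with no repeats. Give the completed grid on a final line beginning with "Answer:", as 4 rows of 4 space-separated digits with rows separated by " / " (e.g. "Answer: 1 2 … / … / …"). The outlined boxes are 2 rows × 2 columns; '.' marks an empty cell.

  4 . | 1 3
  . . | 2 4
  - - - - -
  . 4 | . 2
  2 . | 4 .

Step 1. [r4c2∈{1,3}] in row 4, 3 fits only at r4c2, so r4c2=3.
Step 2. [r2c1∈{1,3}] row 2 places 3 nowhere but r2c1 ⇒ r2c1=3.
Step 3. [r1c2∈{2}] r1c2's peers cover all but 2, so r1c2=2.
Step 4. [r4c4∈{1}] r4c4's peers cover all but 1. So r4c4=1.
Step 5. [r3c3∈{3}] r3c3 is down to just 3. So r3c3=3.
Step 6. [r2c2∈{1}] r2c2's peers cover all but 1 ⇒ r2c2=1.
Step 7. [r3c1∈{1}] nothing but 1 survives at r3c1 ⇒ r3c1=1.

Answer: 4 2 1 3 / 3 1 2 4 / 1 4 3 2 / 2 3 4 1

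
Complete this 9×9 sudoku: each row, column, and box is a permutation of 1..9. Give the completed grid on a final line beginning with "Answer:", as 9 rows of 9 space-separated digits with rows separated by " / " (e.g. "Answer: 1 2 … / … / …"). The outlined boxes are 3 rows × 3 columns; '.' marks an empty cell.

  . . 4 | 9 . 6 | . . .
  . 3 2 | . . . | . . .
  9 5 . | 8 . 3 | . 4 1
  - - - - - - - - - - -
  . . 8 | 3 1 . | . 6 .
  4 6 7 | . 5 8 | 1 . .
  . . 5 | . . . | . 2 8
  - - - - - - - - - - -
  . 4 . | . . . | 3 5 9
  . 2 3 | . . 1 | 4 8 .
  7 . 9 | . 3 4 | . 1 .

Step 1. [r1c2∈{1,7,8}] col 2 places 7 nowhere but r1c2 ⇒ r1c2=7.
Step 2. [r2c8∈{7,9}] r2c8 is the only open cell in col 8 admitting 7, so r2c8=7.
Step 3. [r2c7∈{5,6,8,9}] across row 2, 9 lands solely at r2c7. So r2c7=9.
Step 4. [r6c7∈{7}] r6c7 has the single candidate 7. So r6c7=7.
Step 5. [r7c5∈{2,6,7,8}] across col 5, 8 lands solely at r7c5 ⇒ r7c5=8.
Step 6. [r1c1∈{1,8}] r1c1 is the only open cell in row 1 admitting 1, so r1c1=1.
Step 7. [r9c4∈{2,5,6}] in row 9, 5 fits only at r9c4, so r9c4=5.
Step 8. [r7c1∈{6}] r7c1 is down to just 6, so r7c1=6.
Step 9. [r2c9∈{5,6}] across row 2, 6 lands solely at r2c9, so r2c9=6.
Step 10. [r3c7∈{2}] nothing but 2 survives at r3c7. So r3c7=2.
Step 11. [r6c6∈{9}] r6c6 is down to just 9, so r6c6=9.
Step 12. [r4c6∈{2,7}] in row 4, 7 fits only at r4c6 ⇒ r4c6=7.
Step 13. [r7c4∈{2,7}] row 7 places 7 nowhere but r7c4. So r7c4=7.
Step 14. [r8c4∈{6}] r8c4's peers cover all but 6. So r8c4=6.
Step 15. [r4c7∈{5}] only 5 remains possible at r4c7 ⇒ r4c7=5.
Step 16. [r6c4∈{4}] only 4 remains possible at r6c4. So r6c4=4.
Step 17. [r1c8∈{3}] r1c8 has the single candidate 3, so r1c8=3.
Step 18. [r5c4∈{2}] r5c4 has the single candidate 2 ⇒ r5c4=2.
Step 19. [r6c5∈{6}] nothing but 6 survives at r6c5 ⇒ r6c5=6.
Step 20. [r5c8∈{9}] nothing but 9 survives at r5c8 ⇒ r5c8=9.
Step 21. [r6c1∈{3}] r6c1's peers cover all but 3 ⇒ r6c1=3.
Step 22. [r5c9∈{3}] only 3 remains possible at r5c9 ⇒ r5c9=3.
Step 23. [r2c1∈{8}] r2c1 is down to just 8 ⇒ r2c1=8.
Step 24. [r7c3∈{1}] r7c3's peers cover all but 1 ⇒ r7c3=1.
Step 25. [r1c5∈{2}] nothing but 2 survives at r1c5, so r1c5=2.
Step 26. [r6c2∈{1}] r6c2 has the single candidate 1, so r6c2=1.
Step 27. [r8c9∈{7}] only 7 remains possible at r8c9, so r8c9=7.
Step 28. [r9c7∈{6}] only 6 remains possible at r9c7. So r9c7=6.
Step 29. [r4c2∈{9}] r4c2's peers cover all but 9, so r4c2=9.
Step 30. [r1c9∈{5}] r1c9's peers cover all but 5 ⇒ r1c9=5.
Step 31. [r8c5∈{9}] nothing but 9 survives at r8c5. So r8c5=9.
Step 32. [r4c9∈{4}] r4c9 is down to just 4, so r4c9=4.
Step 33. [r3c3∈{6}] r3c3 is down to just 6 ⇒ r3c3=6.
Step 34. [r8c1∈{5}] r8c1 is down to just 5. So r8c1=5.
Step 35. [r9c9∈{2}] r9c9 has the single candidate 2 ⇒ r9c9=2.
Step 36. [r2c6∈{5}] r2c6 has the single candidate 5, so r2c6=5.
Step 37. [r1c7∈{8}] r1c7 has the single candidate 8. So r1c7=8.
Step 38. [r9c2∈{8}] r9c2's peers cover all but 8, so r9c2=8.
Step 39. [r7c6∈{2}] r7c6 has the single candidate 2, so r7c6=2.
Step 40. [r3c5∈{7}] r3c5 is down to just 7. So r3c5=7.
Step 41. [r2c4∈{1}] r2c4's peers cover all but 1 ⇒ r2c4=1.
Step 42. [r2c5∈{4}] r2c5 is down to just 4. So r2c5=4.
Step 43. [r4c1∈{2}] r4c1 is down to just 2. So r4c1=2.

Answer: 1 7 4 9 2 6 8 3 5 / 8 3 2 1 4 5 9 7 6 / 9 5 6 8 7 3 2 4 1 / 2 9 8 3 1 7 5 6 4 / 4 6 7 2 5 8 1 9 3 / 3 1 5 4 6 9 7 2 8 / 6 4 1 7 8 2 3 5 9 / 5 2 3 6 9 1 4 8 7 / 7 8 9 5 3 4 6 1 2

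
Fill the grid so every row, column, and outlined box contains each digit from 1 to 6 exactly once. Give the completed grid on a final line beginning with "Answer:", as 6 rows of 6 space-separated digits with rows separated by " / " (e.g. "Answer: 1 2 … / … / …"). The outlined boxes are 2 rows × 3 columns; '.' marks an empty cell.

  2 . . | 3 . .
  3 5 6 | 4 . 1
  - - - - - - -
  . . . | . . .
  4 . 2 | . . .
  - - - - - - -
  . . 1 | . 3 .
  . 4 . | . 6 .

Step 1. [r3c1∈{1,5,6}] across col 1, 1 lands solely at r3c1. So r3c1=1.
Step 2. [r3c3∈{3,5}] across box 3, 5 lands solely at r3c3 ⇒ r3c3=5.
Step 3. [r6c1∈{5}] r6c1 is down to just 5 ⇒ r6c1=5.
Step 4. [r6c6∈{2}] r6c6 is down to just 2 ⇒ r6c6=2.
Step 5. [r1c6∈{5,6}] across row 1, 6 lands solely at r1c6. So r1c6=6.
Step 6. [r4c5∈{1,5}] col 5 places 1 nowhere but r4c5, so r4c5=1.
Step 7. [r5c6∈{4,5}] in row 5, 4 fits only at r5c6 ⇒ r5c6=4.
Step 8. [r4c6∈{3,5}] across col 6, 5 lands solely at r4c6 ⇒ r4c6=5.
Step 9. [r4c2∈{3,6}] across row 4, 3 lands solely at r4c2 ⇒ r4c2=3.
Step 10. [r3c4∈{2,6}] r3c4 is the only open cell in col 4 admitting 2 ⇒ r3c4=2.
Step 11. [r5c1∈{6}] nothing but 6 survives at r5c1. So r5c1=6.
Step 12. [r1c2∈{1}] nothing but 1 survives at r1c2 ⇒ r1c2=1.
Step 13. [r6c4∈{1}] only 1 remains possible at r6c4, so r6c4=1.
Step 14. [r5c4∈{5}] nothing but 5 survives at r5c4, so r5c4=5.
Step 15. [r5c2∈{2}] r5c2's peers cover all but 2, so r5c2=2.
Step 16. [r2c5∈{2}] r2c5 is down to just 2. So r2c5=2.
Step 17. [r3c2∈{6}] nothing but 6 survives at r3c2, so r3c2=6.
Step 18. [r4c4∈{6}] r4c4 is down to just 6 ⇒ r4c4=6.
Step 19. [r1c5∈{5}] nothing but 5 survives at r1c5 ⇒ r1c5=5.
Step 20. [r3c6∈{3}] r3c6 has the single candidate 3, so r3c6=3.
Step 21. [r1c3∈{4}] only 4 remains possible at r1c3. So r1c3=4.
Step 22. [r6c3∈{3}] r6c3's peers cover all but 3. So r6c3=3.
Step 23. [r3c5∈{4}] r3c5 has the single candidate 4, so r3c5=4.

Answer: 2 1 4 3 5 6 / 3 5 6 4 2 1 / 1 6 5 2 4 3 / 4 3 2 6 1 5 / 6 2 1 5 3 4 / 5 4 3 1 6 2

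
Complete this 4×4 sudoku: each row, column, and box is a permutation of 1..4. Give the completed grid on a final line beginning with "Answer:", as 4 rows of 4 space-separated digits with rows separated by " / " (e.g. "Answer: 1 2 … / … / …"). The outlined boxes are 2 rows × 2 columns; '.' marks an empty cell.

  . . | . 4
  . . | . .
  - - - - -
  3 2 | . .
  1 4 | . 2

Step 1. [r2c4∈{1,3}] col 4 places 3 nowhere but r2c4. So r2c4=3.
Step 2. [r1c1∈{2}] r1c1's peers cover all but 2. So r1c1=2.
Step 3. [r1c3∈{1}] nothing but 1 survives at r1c3 ⇒ r1c3=1.
Step 4. [r2c2∈{1}] r2c2 is down to just 1. So r2c2=1.
Step 5. [r4c3∈{3}] only 3 remains possible at r4c3. So r4c3=3.
Step 6. [r2c1∈{4}] only 4 remains possible at r2c1 ⇒ r2c1=4.
Step 7. [r3c4∈{1}] r3c4 has the single candidate 1, so r3c4=1.
Step 8. [r2c3∈{2}] only 2 remains possible at r2c3, so r2c3=2.
Step 9. [r3c3∈{4}] r3c3's peers cover all but 4. So r3c3=4.
Step 10. [r1c2∈{3}] r1c2 has the single candidate 3. So r1c2=3.

Answer: 2 3 1 4 / 4 1 2 3 / 3 2 4 1 / 1 4 3 2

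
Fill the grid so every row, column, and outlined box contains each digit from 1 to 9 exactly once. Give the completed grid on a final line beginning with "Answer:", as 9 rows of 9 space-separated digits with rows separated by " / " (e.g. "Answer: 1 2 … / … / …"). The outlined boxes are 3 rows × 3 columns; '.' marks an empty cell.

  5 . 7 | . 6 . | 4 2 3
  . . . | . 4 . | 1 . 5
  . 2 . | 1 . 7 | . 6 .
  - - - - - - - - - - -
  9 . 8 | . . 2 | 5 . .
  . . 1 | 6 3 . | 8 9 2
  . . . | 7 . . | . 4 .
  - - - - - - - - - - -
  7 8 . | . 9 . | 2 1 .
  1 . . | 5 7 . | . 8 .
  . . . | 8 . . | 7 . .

Step 1. [r8c3∈{2,3,4,6,9}] r8c3 is the only open cell in row 8 admitting 2, so r8c3=2.
Step 2. [r7c3∈{3,4,5,6}] in row 7, 5 fits only at r7c3 ⇒ r7c3=5.
Step 3. [r6c6∈{1,5,8,9}] across row 6, 9 lands solely at r6c6 ⇒ r6c6=9.
Step 4. [r5c1∈{4}] only 4 remains possible at r5c1 ⇒ r5c1=4.
Step 5. [r4c9∈{1,6,7}] 7 has one home in col 9: r4c9 ⇒ r4c9=7.
Step 6. [r4c2∈{3,6}] in row 4, 6 fits only at r4c2. So r4c2=6.
Step 7. [r6c3∈{3}] r6c3's peers cover all but 3, so r6c3=3.
Step 8. [r8c7∈{3,6,9}] in col 7, 3 fits only at r8c7. So r8c7=3.
Step 9. [r3c1∈{3,8}] row 3 places 3 nowhere but r3c1. So r3c1=3.
Step 10. [r2c2∈{9}] r2c2 is down to just 9, so r2c2=9.
Step 11. [r9c1∈{6}] r9c1's peers cover all but 6. So r9c1=6.
Step 12. [r8c9∈{4,6,9}] in row 8, 9 fits only at r8c9. So r8c9=9.
Step 13. [r9c9∈{4}] nothing but 4 survives at r9c9 ⇒ r9c9=4.
Step 14. [r6c5∈{1,5,8}] row 6 places 8 nowhere but r6c5, so r6c5=8.
Step 15. [r7c9∈{6}] only 6 remains possible at r7c9 ⇒ r7c9=6.
Step 16. [r9c6∈{1,3}] col 6 places 1 nowhere but r9c6, so r9c6=1.
Step 17. [r8c2∈{4}] nothing but 4 survives at r8c2. So r8c2=4.
Step 18. [r7c6∈{3,4}] across col 6, 4 lands solely at r7c6 ⇒ r7c6=4.
Step 19. [r2c6∈{3,8}] 3 has one home in col 6: r2c6. So r2c6=3.
Step 20. [r5c6∈{5}] only 5 remains possible at r5c6 ⇒ r5c6=5.
Step 21. [r6c1∈{2}] nothing but 2 survives at r6c1. So r6c1=2.
Step 22. [r3c5∈{5}] only 5 remains possible at r3c5. So r3c5=5.
Step 23. [r4c8∈{3}] r4c8 has the single candidate 3 ⇒ r4c8=3.
Step 24. [r2c4∈{2}] r2c4's peers cover all but 2, so r2c4=2.
Step 25. [r9c2∈{3}] nothing but 3 survives at r9c2, so r9c2=3.
Step 26. [r5c2∈{7}] r5c2 is down to just 7 ⇒ r5c2=7.
Step 27. [r1c2∈{1}] r1c2 is down to just 1. So r1c2=1.
Step 28. [r6c2∈{5}] r6c2 is down to just 5. So r6c2=5.
Step 29. [r6c9∈{1}] nothing but 1 survives at r6c9, so r6c9=1.
Step 30. [r6c7∈{6}] nothing but 6 survives at r6c7. So r6c7=6.
Step 31. [r2c8∈{7}] nothing but 7 survives at r2c8, so r2c8=7.
Step 32. [r3c3∈{4}] r3c3's peers cover all but 4 ⇒ r3c3=4.
Step 33. [r4c4∈{4}] r4c4 has the single candidate 4. So r4c4=4.
Step 34. [r4c5∈{1}] r4c5 has the single candidate 1 ⇒ r4c5=1.
Step 35. [r3c9∈{8}] r3c9 is down to just 8 ⇒ r3c9=8.
Step 36. [r1c6∈{8}] r1c6 is down to just 8 ⇒ r1c6=8.
Step 37. [r9c5∈{2}] r9c5's peers cover all but 2, so r9c5=2.
Step 38. [r2c3∈{6}] r2c3 has the single candidate 6. So r2c3=6.
Step 39. [r8c6∈{6}] r8c6 has the single candidate 6 ⇒ r8c6=6.
Step 40. [r3c7∈{9}] r3c7 is down to just 9 ⇒ r3c7=9.
Step 41. [r2c1∈{8}] r2c1 has the single candidate 8. So r2c1=8.
Step 42. [r1c4∈{9}] nothing but 9 survives at r1c4. So r1c4=9.
Step 43. [r7c4∈{3}] r7c4 has the single candidate 3. So r7c4=3.
Step 44. [r9c8∈{5}] nothing but 5 survives at r9c8. So r9c8=5.
Step 45. [r9c3∈{9}] r9c3 has the single candidate 9, so r9c3=9.

Answer: 5 1 7 9 6 8 4 2 3 / 8 9 6 2 4 3 1 7 5 / 3 2 4 1 5 7 9 6 8 / 9 6 8 4 1 2 5 3 7 / 4 7 1 6 3 5 8 9 2 / 2 5 3 7 8 9 6 4 1 / 7 8 5 3 9 4 2 1 6 / 1 4 2 5 7 6 3 8 9 / 6 3 9 8 2 1 7 5 4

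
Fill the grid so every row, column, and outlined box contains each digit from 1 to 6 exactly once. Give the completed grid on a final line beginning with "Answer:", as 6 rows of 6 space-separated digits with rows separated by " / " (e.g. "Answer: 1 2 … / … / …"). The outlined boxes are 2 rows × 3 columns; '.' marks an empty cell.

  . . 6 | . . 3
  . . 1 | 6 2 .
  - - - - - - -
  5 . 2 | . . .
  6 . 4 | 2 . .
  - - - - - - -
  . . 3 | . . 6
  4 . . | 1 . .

Step 1. [r3c4∈{3,4}] r3c4 is the only open cell in col 4 admitting 3, so r3c4=3.
Step 2. [r3c2∈{1}] r3c2's peers cover all but 1. So r3c2=1.
Step 3. [r6c3∈{5}] nothing but 5 survives at r6c3, so r6c3=5.
Step 4. [r1c5∈{1,4,5}] 1 has one home in row 1: r1c5, so r1c5=1.
Step 5. [r5c2∈{2}] r5c2 is down to just 2 ⇒ r5c2=2.
Step 6. [r4c5∈{5}] r4c5's peers cover all but 5. So r4c5=5.
Step 7. [r2c6∈{4,5}] r2c6 is the only open cell in col 6 admitting 5 ⇒ r2c6=5.
Step 8. [r1c4∈{4}] nothing but 4 survives at r1c4, so r1c4=4.
Step 9. [r2c1∈{3}] only 3 remains possible at r2c1, so r2c1=3.
Step 10. [r3c6∈{4}] nothing but 4 survives at r3c6. So r3c6=4.
Step 11. [r5c5∈{4}] r5c5 is down to just 4. So r5c5=4.
Step 12. [r1c2∈{5}] r1c2 has the single candidate 5 ⇒ r1c2=5.
Step 13. [r1c1∈{2}] r1c1 has the single candidate 2 ⇒ r1c1=2.
Step 14. [r3c5∈{6}] only 6 remains possible at r3c5. So r3c5=6.
Step 15. [r6c6∈{2}] r6c6's peers cover all but 2 ⇒ r6c6=2.
Step 16. [r6c5∈{3}] r6c5 is down to just 3, so r6c5=3.
Step 17. [r4c6∈{1}] only 1 remains possible at r4c6 ⇒ r4c6=1.
Step 18. [r5c1∈{1}] r5c1 is down to just 1 ⇒ r5c1=1.
Step 19. [r2c2∈{4}] nothing but 4 survives at r2c2, so r2c2=4.
Step 20. [r4c2∈{3}] nothing but 3 survives at r4c2, so r4c2=3.
Step 21. [r5c4∈{5}] r5c4 is down to just 5, so r5c4=5.
Step 22. [r6c2∈{6}] r6c2 has the single candidate 6. So r6c2=6.

Answer: 2 5 6 4 1 3 / 3 4 1 6 2 5 / 5 1 2 3 6 4 / 6 3 4 2 5 1 / 1 2 3 5 4 6 / 4 6 5 1 3 2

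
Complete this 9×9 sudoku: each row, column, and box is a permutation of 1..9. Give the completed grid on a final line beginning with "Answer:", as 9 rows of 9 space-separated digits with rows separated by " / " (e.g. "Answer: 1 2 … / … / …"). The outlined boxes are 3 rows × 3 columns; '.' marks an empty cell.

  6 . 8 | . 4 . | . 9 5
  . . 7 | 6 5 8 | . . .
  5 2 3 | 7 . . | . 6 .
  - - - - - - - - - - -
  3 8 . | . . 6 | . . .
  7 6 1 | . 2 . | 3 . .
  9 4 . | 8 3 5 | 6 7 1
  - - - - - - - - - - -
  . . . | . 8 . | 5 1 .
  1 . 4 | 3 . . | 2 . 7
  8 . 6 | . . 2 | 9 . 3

Step 1. [r4c7∈{4}] r4c7's peers cover all but 4, so r4c7=4.
Step 2. [r8c6∈{9}] r8c6 is down to just 9 ⇒ r8c6=9.
Step 3. [r3c6∈{1}] r3c6 has the single candidate 1 ⇒ r3c6=1.
Step 4. [r7c4∈{4}] only 4 remains possible at r7c4. So r7c4=4.
Step 5. [r3c9∈{4,8}] row 3 places 4 nowhere but r3c9. So r3c9=4.
Step 6. [r5c4∈{9}] nothing but 9 survives at r5c4, so r5c4=9.
Step 7. [r2c2∈{1,9}] in row 2, 9 fits only at r2c2 ⇒ r2c2=9.
Step 8. [r4c5∈{1,7}] r4c5 is the only open cell in row 4 admitting 7 ⇒ r4c5=7.
Step 9. [r9c2∈{5,7}] r9c2 is the only open cell in row 9 admitting 7, so r9c2=7.
Step 10. [r5c8∈{5,8}] in row 5, 5 fits only at r5c8 ⇒ r5c8=5.
Step 11. [r4c8∈{2}] r4c8 is down to just 2, so r4c8=2.
Step 12. [r4c4∈{1}] r4c4's peers cover all but 1, so r4c4=1.
Step 13. [r1c7∈{1,7}] row 1 places 7 nowhere but r1c7. So r1c7=7.
Step 14. [r7c3∈{2,9}] 9 has one home in row 7: r7c3. So r7c3=9.
Step 15. [r4c9∈{9}] nothing but 9 survives at r4c9, so r4c9=9.
Step 16. [r1c2∈{1}] only 1 remains possible at r1c2 ⇒ r1c2=1.
Step 17. [r3c5∈{9}] only 9 remains possible at r3c5 ⇒ r3c5=9.
Step 18. [r9c5∈{1}] only 1 remains possible at r9c5. So r9c5=1.
Step 19. [r7c6∈{7}] r7c6's peers cover all but 7 ⇒ r7c6=7.
Step 20. [r9c4∈{5}] only 5 remains possible at r9c4. So r9c4=5.
Step 21. [r8c8∈{8}] r8c8 has the single candidate 8, so r8c8=8.
Step 22. [r1c4∈{2}] r1c4's peers cover all but 2, so r1c4=2.
Step 23. [r5c6∈{4}] only 4 remains possible at r5c6 ⇒ r5c6=4.
Step 24. [r6c3∈{2}] r6c3 is down to just 2, so r6c3=2.
Step 25. [r2c7∈{1}] r2c7 is down to just 1. So r2c7=1.
Step 26. [r2c8∈{3}] r2c8 is down to just 3, so r2c8=3.
Step 27. [r7c1∈{2}] r7c1's peers cover all but 2. So r7c1=2.
Step 28. [r9c8∈{4}] r9c8 has the single candidate 4 ⇒ r9c8=4.
Step 29. [r7c2∈{3}] r7c2's peers cover all but 3 ⇒ r7c2=3.
Step 30. [r3c7∈{8}] r3c7's peers cover all but 8. So r3c7=8.
Step 31. [r8c2∈{5}] only 5 remains possible at r8c2. So r8c2=5.
Step 32. [r4c3∈{5}] nothing but 5 survives at r4c3, so r4c3=5.
Step 33. [r8c5∈{6}] r8c5 is down to just 6 ⇒ r8c5=6.
Step 34. [r1c6∈{3}] only 3 remains possible at r1c6. So r1c6=3.
Step 35. [r5c9∈{8}] only 8 remains possible at r5c9. So r5c9=8.
Step 36. [r7c9∈{6}] r7c9's peers cover all but 6, so r7c9=6.
Step 37. [r2c1∈{4}] only 4 remains possible at r2c1 ⇒ r2c1=4.
Step 38. [r2c9∈{2}] r2c9 is down to just 2 ⇒ r2c9=2.

Answer: 6 1 8 2 4 3 7 9 5 / 4 9 7 6 5 8 1 3 2 / 5 2 3 7 9 1 8 6 4 / 3 8 5 1 7 6 4 2 9 / 7 6 1 9 2 4 3 5 8 / 9 4 2 8 3 5 6 7 1 / 2 3 9 4 8 7 5 1 6 / 1 5 4 3 6 9 2 8 7 / 8 7 6 5 1 2 9 4 3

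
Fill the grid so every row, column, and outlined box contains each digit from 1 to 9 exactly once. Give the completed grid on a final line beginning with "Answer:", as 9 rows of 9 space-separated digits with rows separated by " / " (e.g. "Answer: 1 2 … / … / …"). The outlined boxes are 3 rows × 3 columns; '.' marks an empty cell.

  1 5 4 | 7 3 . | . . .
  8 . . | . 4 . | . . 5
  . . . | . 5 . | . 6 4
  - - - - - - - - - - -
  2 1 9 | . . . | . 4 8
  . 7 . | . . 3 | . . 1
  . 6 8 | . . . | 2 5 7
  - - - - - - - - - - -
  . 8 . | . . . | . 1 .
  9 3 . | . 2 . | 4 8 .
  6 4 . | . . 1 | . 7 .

Step 1. [r1c6∈{2,6,8,9}] across row 1, 6 lands solely at r1c6. So r1c6=6.
Step 2. [r5c4∈{2,4,5,6,8,9}] r5c4 is the only open cell in row 5 admitting 2 ⇒ r5c4=2.
Step 3. [r2c8∈{2,3,9}] 3 has one home in col 8: r2c8 ⇒ r2c8=3.
Step 4. [r3c6∈{2,8,9}] 8 has one home in col 6: r3c6. So r3c6=8.
Step 5. [r5c3∈{5}] nothing but 5 survives at r5c3, so r5c3=5.
Step 6. [r9c3∈{2}] r9c3 is down to just 2 ⇒ r9c3=2.
Step 7. [r7c3∈{7}] r7c3's peers cover all but 7. So r7c3=7.
Step 8. [r9c4∈{3,5,8,9}] r9c4 is the only open cell in col 4 admitting 8. So r9c4=8.
Step 9. [r9c5∈{9}] only 9 remains possible at r9c5 ⇒ r9c5=9.
Step 10. [r7c5∈{6}] only 6 remains possible at r7c5. So r7c5=6.
Step 11. [r7c4∈{3,4,5}] in col 4, 3 fits only at r7c4 ⇒ r7c4=3.
Step 12. [r6c4∈{1,4,9}] col 4 places 4 nowhere but r6c4, so r6c4=4.
Step 13. [r2c7∈{1,7,9}] r2c7 is the only open cell in row 2 admitting 7, so r2c7=7.
Step 14. [r8c4∈{5}] r8c4 is down to just 5. So r8c4=5.
Step 15. [r4c7∈{3,6}] row 4 places 3 nowhere but r4c7. So r4c7=3.
Step 16. [r7c9∈{2,9}] 2 has one home in row 7: r7c9. So r7c9=2.
Step 17. [r7c7∈{5,9}] row 7 places 9 nowhere but r7c7. So r7c7=9.
Step 18. [r3c2∈{2,9}] across row 3, 2 lands solely at r3c2 ⇒ r3c2=2.
Step 19. [r3c4∈{1,9}] in row 3, 9 fits only at r3c4 ⇒ r3c4=9.
Step 20. [r4c6∈{5,7}] across row 4, 5 lands solely at r4c6 ⇒ r4c6=5.
Step 21. [r1c9∈{9}] r1c9 is down to just 9. So r1c9=9.
Step 22. [r3c1∈{3,7}] row 3 places 7 nowhere but r3c1, so r3c1=7.
Step 23. [r6c5∈{1}] r6c5 is down to just 1. So r6c5=1.
Step 24. [r6c1∈{3}] r6c1 is down to just 3 ⇒ r6c1=3.
Step 25. [r9c9∈{3}] r9c9's peers cover all but 3 ⇒ r9c9=3.
Step 26. [r3c3∈{3}] only 3 remains possible at r3c3 ⇒ r3c3=3.
Step 27. [r1c7∈{8}] nothing but 8 survives at r1c7, so r1c7=8.
Step 28. [r5c5∈{8}] r5c5's peers cover all but 8, so r5c5=8.
Step 29. [r2c2∈{9}] r2c2's peers cover all but 9, so r2c2=9.
Step 30. [r9c7∈{5}] nothing but 5 survives at r9c7 ⇒ r9c7=5.
Step 31. [r3c7∈{1}] nothing but 1 survives at r3c7 ⇒ r3c7=1.
Step 32. [r4c5∈{7}] r4c5 is down to just 7, so r4c5=7.
Step 33. [r2c4∈{1}] r2c4's peers cover all but 1. So r2c4=1.
Step 34. [r8c6∈{7}] r8c6's peers cover all but 7, so r8c6=7.
Step 35. [r1c8∈{2}] r1c8's peers cover all but 2, so r1c8=2.
Step 36. [r2c3∈{6}] only 6 remains possible at r2c3, so r2c3=6.
Step 37. [r4c4∈{6}] r4c4's peers cover all but 6. So r4c4=6.
Step 38. [r8c3∈{1}] r8c3 has the single candidate 1. So r8c3=1.
Step 39. [r7c1∈{5}] nothing but 5 survives at r7c1, so r7c1=5.
Step 40. [r5c1∈{4}] r5c1's peers cover all but 4 ⇒ r5c1=4.
Step 41. [r5c8∈{9}] r5c8 is down to just 9 ⇒ r5c8=9.
Step 42. [r5c7∈{6}] r5c7 has the single candidate 6 ⇒ r5c7=6.
Step 43. [r7c6∈{4}] r7c6 has the single candidate 4 ⇒ r7c6=4.
Step 44. [r6c6∈{9}] nothing but 9 survives at r6c6. So r6c6=9.
Step 45. [r2c6∈{2}] only 2 remains possible at r2c6, so r2c6=2.
Step 46. [r8c9∈{6}] r8c9 has the single candidate 6 ⇒ r8c9=6.

Answer: 1 5 4 7 3 6 8 2 9 / 8 9 6 1 4 2 7 3 5 / 7 2 3 9 5 8 1 6 4 / 2 1 9 6 7 5 3 4 8 / 4 7 5 2 8 3 6 9 1 / 3 6 8 4 1 9 2 5 7 / 5 8 7 3 6 4 9 1 2 / 9 3 1 5 2 7 4 8 6 / 6 4 2 8 9 1 5 7 3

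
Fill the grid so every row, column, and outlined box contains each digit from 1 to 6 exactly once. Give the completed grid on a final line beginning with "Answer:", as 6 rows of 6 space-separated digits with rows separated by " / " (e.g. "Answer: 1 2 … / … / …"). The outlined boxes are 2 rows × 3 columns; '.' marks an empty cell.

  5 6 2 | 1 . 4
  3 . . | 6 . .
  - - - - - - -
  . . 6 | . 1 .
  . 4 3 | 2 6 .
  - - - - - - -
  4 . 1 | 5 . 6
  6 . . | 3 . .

Step 1. [r5c5∈{2}] r5c5 is down to just 2 ⇒ r5c5=2.
Step 2. [r3c2∈{2,5}] r3c2 is the only open cell in box 3 admitting 5. So r3c2=5.
Step 3. [r2c6∈{2,5}] in row 2, 2 fits only at r2c6 ⇒ r2c6=2.
Step 4. [r1c5∈{3}] r1c5's peers cover all but 3. So r1c5=3.
Step 5. [r3c4∈{4}] r3c4 is down to just 4, so r3c4=4.
Step 6. [r3c6∈{3}] r3c6 has the single candidate 3 ⇒ r3c6=3.
Step 7. [r2c5∈{5}] r2c5 is down to just 5. So r2c5=5.
Step 8. [r3c1∈{2}] r3c1 has the single candidate 2 ⇒ r3c1=2.
Step 9. [r6c5∈{4}] nothing but 4 survives at r6c5 ⇒ r6c5=4.
Step 10. [r6c3∈{5}] only 5 remains possible at r6c3 ⇒ r6c3=5.
Step 11. [r4c6∈{5}] nothing but 5 survives at r4c6 ⇒ r4c6=5.
Step 12. [r5c2∈{3}] r5c2 has the single candidate 3 ⇒ r5c2=3.
Step 13. [r6c2∈{2}] r6c2 has the single candidate 2. So r6c2=2.
Step 14. [r6c6∈{1}] r6c6 has the single candidate 1, so r6c6=1.
Step 15. [r4c1∈{1}] r4c1's peers cover all but 1. So r4c1=1.
Step 16. [r2c2∈{1}] r2c2 has the single candidate 1, so r2c2=1.
Step 17. [r2c3∈{4}] r2c3 has the single candidate 4 ⇒ r2c3=4.

Answer: 5 6 2 1 3 4 / 3 1 4 6 5 2 / 2 5 6 4 1 3 / 1 4 3 2 6 5 / 4 3 1 5 2 6 / 6 2 5 3 4 1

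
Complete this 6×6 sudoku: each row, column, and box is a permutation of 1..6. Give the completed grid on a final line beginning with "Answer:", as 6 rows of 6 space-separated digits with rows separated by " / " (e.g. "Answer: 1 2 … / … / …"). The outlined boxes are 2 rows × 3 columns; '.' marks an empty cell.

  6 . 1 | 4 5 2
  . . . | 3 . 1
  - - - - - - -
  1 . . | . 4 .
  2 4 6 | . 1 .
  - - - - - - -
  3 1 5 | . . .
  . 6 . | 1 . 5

Step 1. [r6c3∈{2,4}] box 5 places 2 nowhere but r6c3. So r6c3=2.
Step 2. [r3c4∈{2,5,6}] r3c4 is the only open cell in row 3 admitting 2. So r3c4=2.
Step 3. [r3c2∈{3,5}] r3c2 is the only open cell in row 3 admitting 5 ⇒ r3c2=5.
Step 4. [r3c6∈{3,6}] row 3 places 6 nowhere but r3c6 ⇒ r3c6=6.
Step 5. [r6c1∈{4}] nothing but 4 survives at r6c1. So r6c1=4.
Step 6. [r2c5∈{6}] r2c5's peers cover all but 6 ⇒ r2c5=6.
Step 7. [r3c3∈{3}] r3c3 is down to just 3. So r3c3=3.
Step 8. [r1c2∈{3}] nothing but 3 survives at r1c2 ⇒ r1c2=3.
Step 9. [r5c6∈{4}] r5c6 has the single candidate 4 ⇒ r5c6=4.
Step 10. [r2c3∈{4}] r2c3 has the single candidate 4, so r2c3=4.
Step 11. [r4c4∈{5}] r4c4 is down to just 5. So r4c4=5.
Step 12. [r2c1∈{5}] r2c1 has the single candidate 5 ⇒ r2c1=5.
Step 13. [r5c5∈{2}] nothing but 2 survives at r5c5 ⇒ r5c5=2.
Step 14. [r6c5∈{3}] only 3 remains possible at r6c5. So r6c5=3.
Step 15. [r2c2∈{2}] r2c2 has the single candidate 2, so r2c2=2.
Step 16. [r4c6∈{3}] nothing but 3 survives at r4c6 ⇒ r4c6=3.
Step 17. [r5c4∈{6}] only 6 remains possible at r5c4. So r5c4=6.

Answer: 6 3 1 4 5 2 / 5 2 4 3 6 1 / 1 5 3 2 4 6 / 2 4 6 5 1 3 / 3 1 5 6 2 4 / 4 6 2 1 3 5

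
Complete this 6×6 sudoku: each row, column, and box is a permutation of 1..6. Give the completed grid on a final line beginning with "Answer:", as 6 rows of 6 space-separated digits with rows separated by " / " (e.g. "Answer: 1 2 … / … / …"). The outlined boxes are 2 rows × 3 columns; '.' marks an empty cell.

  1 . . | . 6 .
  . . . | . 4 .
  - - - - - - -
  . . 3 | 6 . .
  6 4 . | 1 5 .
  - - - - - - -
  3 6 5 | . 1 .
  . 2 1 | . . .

Step 1. [r4c3∈{2}] r4c3 is down to just 2, so r4c3=2.
Step 2. [r6c6∈{3,4,5,6}] in row 6, 6 fits only at r6c6. So r6c6=6.
Step 3. [r6c4∈{3,4,5}] in row 6, 5 fits only at r6c4, so r6c4=5.
Step 4. [r2c6∈{1,2,3,5}] across row 2, 1 lands solely at r2c6, so r2c6=1.
Step 5. [r1c6∈{2,3,5}] col 6 places 5 nowhere but r1c6 ⇒ r1c6=5.
Step 6. [r1c4∈{2,3}] across row 1, 2 lands solely at r1c4. So r1c4=2.
Step 7. [r3c6∈{2,4}] row 3 places 4 nowhere but r3c6, so r3c6=4.
Step 8. [r3c1∈{5}] r3c1's peers cover all but 5. So r3c1=5.
Step 9. [r1c2∈{3}] r1c2's peers cover all but 3, so r1c2=3.
Step 10. [r6c5∈{3}] r6c5 is down to just 3, so r6c5=3.
Step 11. [r3c2∈{1}] nothing but 1 survives at r3c2 ⇒ r3c2=1.
Step 12. [r4c6∈{3}] only 3 remains possible at r4c6, so r4c6=3.
Step 13. [r6c1∈{4}] only 4 remains possible at r6c1, so r6c1=4.
Step 14. [r2c2∈{5}] r2c2 has the single candidate 5. So r2c2=5.
Step 15. [r5c6∈{2}] r5c6's peers cover all but 2. So r5c6=2.
Step 16. [r2c1∈{2}] r2c1 is down to just 2, so r2c1=2.
Step 17. [r2c3∈{6}] r2c3 has the single candidate 6, so r2c3=6.
Step 18. [r3c5∈{2}] r3c5 is down to just 2. So r3c5=2.
Step 19. [r2c4∈{3}] r2c4's peers cover all but 3. So r2c4=3.
Step 20. [r5c4∈{4}] r5c4 is down to just 4. So r5c4=4.
Step 21. [r1c3∈{4}] nothing but 4 survives at r1c3 ⇒ r1c3=4.

Answer: 1 3 4 2 6 5 / 2 5 6 3 4 1 / 5 1 3 6 2 4 / 6 4 2 1 5 3 / 3 6 5 4 1 2 / 4 2 1 5 3 6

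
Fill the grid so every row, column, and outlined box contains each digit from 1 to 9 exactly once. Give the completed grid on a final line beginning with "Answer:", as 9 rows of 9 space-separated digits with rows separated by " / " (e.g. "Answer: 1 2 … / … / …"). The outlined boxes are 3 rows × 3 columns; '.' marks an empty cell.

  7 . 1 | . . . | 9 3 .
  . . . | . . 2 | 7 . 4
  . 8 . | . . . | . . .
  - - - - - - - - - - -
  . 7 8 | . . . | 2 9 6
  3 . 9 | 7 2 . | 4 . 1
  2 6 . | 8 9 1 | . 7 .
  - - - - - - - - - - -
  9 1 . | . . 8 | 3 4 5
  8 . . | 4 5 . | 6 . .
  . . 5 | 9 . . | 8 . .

Step 1. [r9c5∈{1,3,6,7}] across box 8, 1 lands solely at r9c5 ⇒ r9c5=1.
Step 2. [r9c8∈{2}] r9c8's peers cover all but 2. So r9c8=2.
Step 3. [r5c2∈{5}] only 5 remains possible at r5c2 ⇒ r5c2=5.
Step 4. [r3c6∈{3,4,5,6,7,9}] 9 has one home in row 3: r3c6 ⇒ r3c6=9.
Step 5. [r3c7∈{1,5}] r3c7 is the only open cell in col 7 admitting 1. So r3c7=1.
Step 6. [r3c5∈{3,4,6,7}] r3c5 is the only open cell in row 3 admitting 7, so r3c5=7.
Step 7. [r7c5∈{6}] nothing but 6 survives at r7c5, so r7c5=6.
Step 8. [r9c1∈{4,6}] 6 has one home in row 9: r9c1 ⇒ r9c1=6.
Step 9. [r1c9∈{2,8}] 8 has one home in col 9: r1c9. So r1c9=8.
Step 10. [r2c4∈{1,3,5,6}] in row 2, 1 fits only at r2c4, so r2c4=1.
Step 11. [r1c5∈{4}] r1c5 is down to just 4. So r1c5=4.
Step 12. [r4c5∈{3}] r4c5 is down to just 3 ⇒ r4c5=3.
Step 13. [r4c4∈{5}] only 5 remains possible at r4c4. So r4c4=5.
Step 14. [r3c4∈{3,6}] col 4 places 3 nowhere but r3c4 ⇒ r3c4=3.
Step 15. [r6c3∈{4}] r6c3 has the single candidate 4. So r6c3=4.
Step 16. [r9c9∈{7}] r9c9 has the single candidate 7 ⇒ r9c9=7.
Step 17. [r8c6∈{3,7}] col 6 places 7 nowhere but r8c6 ⇒ r8c6=7.
Step 18. [r2c1∈{5}] r2c1's peers cover all but 5, so r2c1=5.
Step 19. [r2c8∈{6}] r2c8's peers cover all but 6 ⇒ r2c8=6.
Step 20. [r1c2∈{2}] r1c2 has the single candidate 2. So r1c2=2.
Step 21. [r8c2∈{3}] r8c2 is down to just 3, so r8c2=3.
Step 22. [r8c3∈{2}] only 2 remains possible at r8c3 ⇒ r8c3=2.
Step 23. [r1c6∈{5,6}] in row 1, 5 fits only at r1c6, so r1c6=5.
Step 24. [r4c1∈{1}] r4c1 is down to just 1. So r4c1=1.
Step 25. [r3c8∈{5}] nothing but 5 survives at r3c8. So r3c8=5.
Step 26. [r7c4∈{2}] nothing but 2 survives at r7c4 ⇒ r7c4=2.
Step 27. [r7c3∈{7}] only 7 remains possible at r7c3 ⇒ r7c3=7.
Step 28. [r2c2∈{9}] nothing but 9 survives at r2c2. So r2c2=9.
Step 29. [r3c1∈{4}] only 4 remains possible at r3c1, so r3c1=4.
Step 30. [r4c6∈{4}] only 4 remains possible at r4c6, so r4c6=4.
Step 31. [r8c8∈{1}] only 1 remains possible at r8c8, so r8c8=1.
Step 32. [r3c9∈{2}] r3c9 has the single candidate 2 ⇒ r3c9=2.
Step 33. [r6c7∈{5}] r6c7 has the single candidate 5, so r6c7=5.
Step 34. [r6c9∈{3}] r6c9's peers cover all but 3. So r6c9=3.
Step 35. [r9c6∈{3}] nothing but 3 survives at r9c6, so r9c6=3.
Step 36. [r2c3∈{3}] only 3 remains possible at r2c3 ⇒ r2c3=3.
Step 37. [r5c8∈{8}] only 8 remains possible at r5c8, so r5c8=8.
Step 38. [r9c2∈{4}] only 4 remains possible at r9c2. So r9c2=4.
Step 39. [r2c5∈{8}] r2c5 has the single candidate 8 ⇒ r2c5=8.
Step 40. [r1c4∈{6}] r1c4's peers cover all but 6 ⇒ r1c4=6.
Step 41. [r8c9∈{9}] r8c9's peers cover all but 9 ⇒ r8c9=9.
Step 42. [r3c3∈{6}] r3c3's peers cover all but 6. So r3c3=6.
Step 43. [r5c6∈{6}] nothing but 6 survives at r5c6. So r5c6=6.

Answer: 7 2 1 6 4 5 9 3 8 / 5 9 3 1 8 2 7 6 4 / 4 8 6 3 7 9 1 5 2 / 1 7 8 5 3 4 2 9 6 / 3 5 9 7 2 6 4 8 1 / 2 6 4 8 9 1 5 7 3 / 9 1 7 2 6 8 3 4 5 / 8 3 2 4 5 7 6 1 9 / 6 4 5 9 1 3 8 2 7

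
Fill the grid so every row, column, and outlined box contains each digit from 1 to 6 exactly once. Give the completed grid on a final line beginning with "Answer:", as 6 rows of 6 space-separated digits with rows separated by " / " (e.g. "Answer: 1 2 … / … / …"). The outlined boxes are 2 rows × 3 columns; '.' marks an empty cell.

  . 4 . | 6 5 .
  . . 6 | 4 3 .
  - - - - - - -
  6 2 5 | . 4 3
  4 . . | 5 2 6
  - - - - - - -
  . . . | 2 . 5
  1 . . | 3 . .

Step 1. [r5c1∈{3}] r5c1 is down to just 3. So r5c1=3.
Step 2. [r1c3∈{1,2,3}] 3 has one home in row 1: r1c3. So r1c3=3.
Step 3. [r2c2∈{1,5}] 1 has one home in box 1: r2c2 ⇒ r2c2=1.
Step 4. [r6c5∈{6}] nothing but 6 survives at r6c5, so r6c5=6.
Step 5. [r2c6∈{2}] nothing but 2 survives at r2c6 ⇒ r2c6=2.
Step 6. [r6c6∈{4}] r6c6 has the single candidate 4 ⇒ r6c6=4.
Step 7. [r6c3∈{2}] r6c3 has the single candidate 2 ⇒ r6c3=2.
Step 8. [r1c1∈{2}] nothing but 2 survives at r1c1 ⇒ r1c1=2.
Step 9. [r3c4∈{1}] r3c4 has the single candidate 1 ⇒ r3c4=1.
Step 10. [r5c2∈{6}] nothing but 6 survives at r5c2 ⇒ r5c2=6.
Step 11. [r5c3∈{4}] only 4 remains possible at r5c3 ⇒ r5c3=4.
Step 12. [r4c3∈{1}] only 1 remains possible at r4c3 ⇒ r4c3=1.
Step 13. [r4c2∈{3}] r4c2 has the single candidate 3, so r4c2=3.
Step 14. [r6c2∈{5}] nothing but 5 survives at r6c2 ⇒ r6c2=5.
Step 15. [r2c1∈{5}] r2c1's peers cover all but 5. So r2c1=5.
Step 16. [r1c6∈{1}] r1c6 has the single candidate 1. So r1c6=1.
Step 17. [r5c5∈{1}] r5c5 is down to just 1, so r5c5=1.

Answer: 2 4 3 6 5 1 / 5 1 6 4 3 2 / 6 2 5 1 4 3 / 4 3 1 5 2 6 / 3 6 4 2 1 5 / 1 5 2 3 6 4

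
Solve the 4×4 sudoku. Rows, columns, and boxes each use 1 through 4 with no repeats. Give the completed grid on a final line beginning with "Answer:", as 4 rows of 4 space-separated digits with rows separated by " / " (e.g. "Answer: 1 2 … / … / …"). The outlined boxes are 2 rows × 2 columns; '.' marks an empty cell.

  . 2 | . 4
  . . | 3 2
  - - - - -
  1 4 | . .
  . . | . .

Step 1. [r4c1∈{2,3}] col 1 places 2 nowhere but r4c1, so r4c1=2.
Step 2. [r4c4∈{1,3}] across col 4, 1 lands solely at r4c4, so r4c4=1.
Step 3. [r4c2∈{3}] r4c2 is down to just 3 ⇒ r4c2=3.
Step 4. [r1c3∈{1}] r1c3's peers cover all but 1, so r1c3=1.
Step 5. [r1c1∈{3}] r1c1 has the single candidate 3 ⇒ r1c1=3.
Step 6. [r2c1∈{4}] nothing but 4 survives at r2c1, so r2c1=4.
Step 7. [r3c3∈{2}] r3c3 has the single candidate 2. So r3c3=2.
Step 8. [r4c3∈{4}] r4c3's peers cover all but 4, so r4c3=4.
Step 9. [r3c4∈{3}] only 3 remains possible at r3c4. So r3c4=3.
Step 10. [r2c2∈{1}] nothing but 1 survives at r2c2. So r2c2=1.

Answer: 3 2 1 4 / 4 1 3 2 / 1 4 2 3 / 2 3 4 1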